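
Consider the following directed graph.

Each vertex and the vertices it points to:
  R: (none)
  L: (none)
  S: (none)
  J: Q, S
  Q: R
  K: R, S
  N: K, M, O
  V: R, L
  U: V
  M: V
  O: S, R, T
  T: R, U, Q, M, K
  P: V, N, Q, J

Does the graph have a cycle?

No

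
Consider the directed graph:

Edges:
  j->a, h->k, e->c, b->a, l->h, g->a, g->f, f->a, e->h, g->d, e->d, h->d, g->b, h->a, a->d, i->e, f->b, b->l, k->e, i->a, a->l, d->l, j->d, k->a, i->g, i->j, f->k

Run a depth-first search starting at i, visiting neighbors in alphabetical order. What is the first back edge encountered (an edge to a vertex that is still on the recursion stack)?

DFS from i (visiting neighbors in alphabetical order); mark gray on enter, black on exit:
i gray
  a gray
    d gray
      l gray
        h gray
          h→a: a is gray → back edge
First back edge: h → a.

h→a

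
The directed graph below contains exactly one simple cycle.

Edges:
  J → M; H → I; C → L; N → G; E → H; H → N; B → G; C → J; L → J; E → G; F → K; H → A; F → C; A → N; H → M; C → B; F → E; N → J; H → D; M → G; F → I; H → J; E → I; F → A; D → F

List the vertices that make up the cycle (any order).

DFS with gray/black marking from F:
F gray
  A gray
    N gray
      G gray
      G black
      J gray
        M gray
          M→G: G black — skip
        M black
      J black
    N black
  A black
  E gray
    I gray
    I black
    H gray
      H→J: J black — skip
      H→A: A black — skip
      H→M: M black — skip
      D gray
        D→F: F is gray → back edge
Back edge closes the cycle F → E → H → D → F; its vertices are {D, E, F, H}.

D, E, F, H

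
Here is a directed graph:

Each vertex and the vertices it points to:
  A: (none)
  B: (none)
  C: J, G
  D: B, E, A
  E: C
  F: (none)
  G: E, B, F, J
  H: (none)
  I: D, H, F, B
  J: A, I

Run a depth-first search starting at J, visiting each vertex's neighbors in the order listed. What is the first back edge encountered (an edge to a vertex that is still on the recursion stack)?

C→J

DFS from J (visiting each vertex's neighbors in the order listed); mark gray on enter, black on exit:
J gray
  A gray
  A black
  I gray
    D gray
      B gray
      B black
      E gray
        C gray
          C→J: J is gray → back edge
First back edge: C → J.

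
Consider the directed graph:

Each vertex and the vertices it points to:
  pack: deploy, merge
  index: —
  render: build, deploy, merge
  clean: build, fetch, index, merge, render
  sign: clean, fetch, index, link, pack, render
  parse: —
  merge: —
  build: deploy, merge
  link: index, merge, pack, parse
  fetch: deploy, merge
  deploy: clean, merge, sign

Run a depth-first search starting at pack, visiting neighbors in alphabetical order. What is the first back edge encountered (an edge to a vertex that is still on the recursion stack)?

DFS from pack (visiting neighbors in alphabetical order); mark gray on enter, black on exit:
pack gray
  deploy gray
    clean gray
      build gray
        build→deploy: deploy is gray → back edge
First back edge: build → deploy.

build→deploy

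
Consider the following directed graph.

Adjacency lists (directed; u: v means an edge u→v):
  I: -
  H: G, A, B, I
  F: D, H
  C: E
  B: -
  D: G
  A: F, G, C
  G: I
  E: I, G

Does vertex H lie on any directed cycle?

Yes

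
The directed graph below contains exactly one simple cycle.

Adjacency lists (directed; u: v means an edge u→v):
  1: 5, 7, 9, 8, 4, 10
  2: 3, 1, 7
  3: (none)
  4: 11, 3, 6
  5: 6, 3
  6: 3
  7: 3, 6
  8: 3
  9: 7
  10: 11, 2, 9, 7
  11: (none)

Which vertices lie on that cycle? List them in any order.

1, 2, 10

DFS with gray/black marking from 1:
1 gray
  5 gray
    6 gray
      3 gray
      3 black
    6 black
    5→3: 3 black — skip
  5 black
  7 gray
    7→3: 3 black — skip
    7→6: 6 black — skip
  7 black
  9 gray
    9→7: 7 black — skip
  9 black
  8 gray
    8→3: 3 black — skip
  8 black
  4 gray
    11 gray
    11 black
    4→3: 3 black — skip
    4→6: 6 black — skip
  4 black
  10 gray
    10→11: 11 black — skip
    2 gray
      2→3: 3 black — skip
      2→1: 1 is gray → back edge
Back edge closes the cycle 1 → 10 → 2 → 1; its vertices are {1, 2, 10}.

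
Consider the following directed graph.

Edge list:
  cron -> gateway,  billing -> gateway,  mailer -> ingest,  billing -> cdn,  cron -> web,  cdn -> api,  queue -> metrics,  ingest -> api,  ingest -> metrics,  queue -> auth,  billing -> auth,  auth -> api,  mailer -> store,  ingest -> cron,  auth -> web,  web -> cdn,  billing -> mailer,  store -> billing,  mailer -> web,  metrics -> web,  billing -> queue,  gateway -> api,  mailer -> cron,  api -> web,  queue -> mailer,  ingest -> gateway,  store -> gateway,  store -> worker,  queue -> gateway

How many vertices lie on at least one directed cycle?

7

A vertex is on a directed cycle iff it belongs to a strongly connected component of size ≥ 2 (or has a self-loop).
The vertices on cycles are {api, cdn, web, queue, store, mailer, billing} — 7 in total.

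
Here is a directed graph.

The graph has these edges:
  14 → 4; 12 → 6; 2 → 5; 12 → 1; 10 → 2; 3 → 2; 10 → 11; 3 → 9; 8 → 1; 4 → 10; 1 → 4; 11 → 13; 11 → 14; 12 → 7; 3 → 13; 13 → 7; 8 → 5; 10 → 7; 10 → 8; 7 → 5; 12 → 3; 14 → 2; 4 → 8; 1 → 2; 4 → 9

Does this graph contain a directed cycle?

Yes

DFS with white/gray/black marking, starting from 5:
5 gray
5 black
1 gray
  4 gray
    9 gray
    9 black
    10 gray
      7 gray
        7→5: 5 black — skip
      7 black
      2 gray
        2→5: 5 black — skip
      2 black
      11 gray
        14 gray
          14→4: 4 is gray → back edge
Back edge found, so a cycle exists: 4 → 10 → 11 → 14 → 4.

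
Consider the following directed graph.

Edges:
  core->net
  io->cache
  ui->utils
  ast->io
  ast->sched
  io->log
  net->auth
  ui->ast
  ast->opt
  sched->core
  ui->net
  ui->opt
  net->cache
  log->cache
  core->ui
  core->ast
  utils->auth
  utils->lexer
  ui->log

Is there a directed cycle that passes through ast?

ast is on a cycle iff ast can reach itself via ≥1 edge.
ast → sched → core → ast — yes.

Yes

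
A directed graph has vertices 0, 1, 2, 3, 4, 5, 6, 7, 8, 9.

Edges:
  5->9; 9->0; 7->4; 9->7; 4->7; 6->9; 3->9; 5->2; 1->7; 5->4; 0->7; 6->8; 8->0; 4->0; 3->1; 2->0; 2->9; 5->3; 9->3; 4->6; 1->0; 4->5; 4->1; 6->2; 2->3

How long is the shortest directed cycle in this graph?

2

For each vertex v, BFS finds the shortest path from v back to v.
The shortest such closed walk is 4 → 7 → 4, length 2.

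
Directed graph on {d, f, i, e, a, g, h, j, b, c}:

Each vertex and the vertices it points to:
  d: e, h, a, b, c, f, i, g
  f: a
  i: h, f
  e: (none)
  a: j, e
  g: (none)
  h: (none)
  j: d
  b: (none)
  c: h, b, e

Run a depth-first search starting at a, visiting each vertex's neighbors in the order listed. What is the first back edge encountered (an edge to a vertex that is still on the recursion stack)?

d→a

DFS from a (visiting each vertex's neighbors in the order listed); mark gray on enter, black on exit:
a gray
  j gray
    d gray
      e gray
      e black
      h gray
      h black
      d→a: a is gray → back edge
First back edge: d → a.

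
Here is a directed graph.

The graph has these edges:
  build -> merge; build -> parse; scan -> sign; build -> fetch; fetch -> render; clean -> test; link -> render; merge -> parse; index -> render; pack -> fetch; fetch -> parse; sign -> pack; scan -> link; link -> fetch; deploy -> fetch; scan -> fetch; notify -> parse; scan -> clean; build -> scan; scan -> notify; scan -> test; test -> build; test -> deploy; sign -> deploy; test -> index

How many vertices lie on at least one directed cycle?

4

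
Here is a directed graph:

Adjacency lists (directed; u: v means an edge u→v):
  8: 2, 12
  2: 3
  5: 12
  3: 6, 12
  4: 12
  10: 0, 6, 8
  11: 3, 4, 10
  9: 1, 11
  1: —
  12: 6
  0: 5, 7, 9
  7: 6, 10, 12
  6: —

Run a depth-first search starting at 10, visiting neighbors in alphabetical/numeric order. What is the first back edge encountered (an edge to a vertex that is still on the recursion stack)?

7→10

DFS from 10 (visiting neighbors in alphabetical/numeric order); mark gray on enter, black on exit:
10 gray
  0 gray
    5 gray
      12 gray
        6 gray
        6 black
      12 black
    5 black
    7 gray
      7→6: 6 black — skip
      7→10: 10 is gray → back edge
First back edge: 7 → 10.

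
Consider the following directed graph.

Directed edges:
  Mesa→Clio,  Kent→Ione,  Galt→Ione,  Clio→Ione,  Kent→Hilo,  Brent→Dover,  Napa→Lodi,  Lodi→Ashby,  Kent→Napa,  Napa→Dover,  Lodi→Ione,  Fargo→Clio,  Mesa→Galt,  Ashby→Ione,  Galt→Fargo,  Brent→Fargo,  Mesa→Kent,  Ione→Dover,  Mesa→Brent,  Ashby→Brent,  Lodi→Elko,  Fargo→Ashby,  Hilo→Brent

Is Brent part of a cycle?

Yes

Brent is on a cycle iff Brent can reach itself via ≥1 edge.
Brent → Fargo → Ashby → Brent — yes.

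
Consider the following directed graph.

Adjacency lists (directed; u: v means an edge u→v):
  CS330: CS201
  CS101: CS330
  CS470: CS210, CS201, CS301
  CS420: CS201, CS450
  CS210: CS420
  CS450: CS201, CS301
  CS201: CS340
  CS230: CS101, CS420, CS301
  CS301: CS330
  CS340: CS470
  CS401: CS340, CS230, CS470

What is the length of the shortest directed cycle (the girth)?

For each vertex v, BFS finds the shortest path from v back to v.
The shortest such closed walk is CS470 → CS201 → CS340 → CS470, length 3.

3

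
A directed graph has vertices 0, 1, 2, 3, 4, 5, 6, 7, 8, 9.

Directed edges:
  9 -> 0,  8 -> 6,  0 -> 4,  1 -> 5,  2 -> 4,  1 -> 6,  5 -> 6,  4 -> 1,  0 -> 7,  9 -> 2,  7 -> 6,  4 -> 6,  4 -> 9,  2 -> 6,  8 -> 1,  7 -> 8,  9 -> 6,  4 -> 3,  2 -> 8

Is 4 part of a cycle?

4 is on a cycle iff 4 can reach itself via ≥1 edge.
4 → 9 → 2 → 4 — yes.

Yes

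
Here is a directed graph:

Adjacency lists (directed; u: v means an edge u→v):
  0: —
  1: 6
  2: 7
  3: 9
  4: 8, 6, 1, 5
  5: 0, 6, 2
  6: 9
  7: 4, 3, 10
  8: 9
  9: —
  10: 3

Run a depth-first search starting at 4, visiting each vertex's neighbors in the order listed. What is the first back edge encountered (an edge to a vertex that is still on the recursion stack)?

7->4

DFS from 4 (visiting each vertex's neighbors in the order listed); mark gray on enter, black on exit:
4 gray
  8 gray
    9 gray
    9 black
  8 black
  6 gray
    6→9: 9 black — skip
  6 black
  1 gray
    1→6: 6 black — skip
  1 black
  5 gray
    0 gray
    0 black
    5→6: 6 black — skip
    2 gray
      7 gray
        7→4: 4 is gray → back edge
First back edge: 7 → 4.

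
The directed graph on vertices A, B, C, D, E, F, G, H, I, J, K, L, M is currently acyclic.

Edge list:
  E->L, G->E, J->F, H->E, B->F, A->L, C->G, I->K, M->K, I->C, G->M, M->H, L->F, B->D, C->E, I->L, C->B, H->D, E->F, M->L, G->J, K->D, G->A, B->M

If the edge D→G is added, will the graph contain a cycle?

Adding D→G creates a cycle iff G can already reach D.
Path from G: G → M → H → D.
So G → … → D → G is a cycle.

Yes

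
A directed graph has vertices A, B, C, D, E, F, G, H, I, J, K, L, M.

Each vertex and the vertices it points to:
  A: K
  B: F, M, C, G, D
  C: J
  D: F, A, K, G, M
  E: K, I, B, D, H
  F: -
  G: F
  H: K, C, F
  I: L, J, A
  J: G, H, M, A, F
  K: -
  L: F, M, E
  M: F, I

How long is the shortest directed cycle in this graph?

For each vertex v, BFS finds the shortest path from v back to v.
The shortest such closed walk is E → I → L → E, length 3.

3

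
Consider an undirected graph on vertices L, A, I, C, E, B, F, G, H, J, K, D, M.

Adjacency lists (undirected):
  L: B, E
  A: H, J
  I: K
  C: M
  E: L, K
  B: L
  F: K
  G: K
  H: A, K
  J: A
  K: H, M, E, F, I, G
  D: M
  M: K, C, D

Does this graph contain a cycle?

No

DFS, tracking each vertex's parent; an edge to a visited non-parent vertex closes a cycle.
Start from D:
visit D (parent –)
  visit M (parent D)
    visit K (parent M)
      visit H (parent K)
        visit A (parent H)
          A–H: parent, skip
          visit J (parent A)
            J–A: parent, skip
        H–K: parent, skip
      K–M: parent, skip
      visit E (parent K)
        visit L (parent E)
          visit B (parent L)
            B–L: parent, skip
          L–E: parent, skip
        E–K: parent, skip
      visit F (parent K)
        F–K: parent, skip
      visit I (parent K)
        I–K: parent, skip
      visit G (parent K)
        G–K: parent, skip
    visit C (parent M)
      C–M: parent, skip
    M–D: parent, skip
No non-parent visited neighbor found — the graph is a forest.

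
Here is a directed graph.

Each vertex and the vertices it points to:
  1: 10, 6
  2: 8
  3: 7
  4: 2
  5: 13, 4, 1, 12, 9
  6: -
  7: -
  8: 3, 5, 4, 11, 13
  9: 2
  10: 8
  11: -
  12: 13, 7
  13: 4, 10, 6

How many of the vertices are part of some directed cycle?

9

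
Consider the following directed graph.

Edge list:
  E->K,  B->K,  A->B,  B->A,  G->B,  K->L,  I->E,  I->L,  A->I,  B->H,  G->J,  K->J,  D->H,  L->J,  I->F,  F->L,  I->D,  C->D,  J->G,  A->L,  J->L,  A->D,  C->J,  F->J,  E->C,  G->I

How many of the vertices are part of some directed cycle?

A vertex is on a directed cycle iff it belongs to a strongly connected component of size ≥ 2 (or has a self-loop).
The vertices on cycles are {A, B, C, E, F, G, I, J, K, L} — 10 in total.

10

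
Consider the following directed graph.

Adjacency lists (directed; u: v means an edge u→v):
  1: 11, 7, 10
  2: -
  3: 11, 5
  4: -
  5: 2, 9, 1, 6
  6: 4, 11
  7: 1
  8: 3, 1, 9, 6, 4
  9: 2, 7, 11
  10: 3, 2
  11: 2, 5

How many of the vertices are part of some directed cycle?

A vertex is on a directed cycle iff it belongs to a strongly connected component of size ≥ 2 (or has a self-loop).
The vertices on cycles are {1, 3, 5, 6, 7, 9, 10, 11} — 8 in total.

8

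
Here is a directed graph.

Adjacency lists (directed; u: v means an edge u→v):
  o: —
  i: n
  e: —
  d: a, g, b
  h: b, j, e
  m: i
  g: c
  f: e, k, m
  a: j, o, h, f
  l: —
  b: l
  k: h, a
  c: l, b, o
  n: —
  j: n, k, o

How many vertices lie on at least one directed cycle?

5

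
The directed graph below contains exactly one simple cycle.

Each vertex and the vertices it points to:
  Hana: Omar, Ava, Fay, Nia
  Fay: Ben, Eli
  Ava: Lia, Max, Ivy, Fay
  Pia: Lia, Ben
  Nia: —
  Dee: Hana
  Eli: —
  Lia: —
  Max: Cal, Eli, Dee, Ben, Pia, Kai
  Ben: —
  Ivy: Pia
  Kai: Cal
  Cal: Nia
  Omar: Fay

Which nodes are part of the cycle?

Ava, Dee, Max, Hana

DFS with gray/black marking from Max:
Max gray
  Cal gray
    Nia gray
    Nia black
  Cal black
  Eli gray
  Eli black
  Dee gray
    Hana gray
      Omar gray
        Fay gray
          Ben gray
          Ben black
          Fay→Eli: Eli black — skip
        Fay black
      Omar black
      Ava gray
        Lia gray
        Lia black
        Ava→Max: Max is gray → back edge
Back edge closes the cycle Max → Dee → Hana → Ava → Max; its vertices are {Ava, Dee, Max, Hana}.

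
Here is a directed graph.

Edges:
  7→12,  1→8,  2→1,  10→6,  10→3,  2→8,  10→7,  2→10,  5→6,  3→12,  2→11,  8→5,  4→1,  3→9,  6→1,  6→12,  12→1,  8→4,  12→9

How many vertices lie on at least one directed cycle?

6

A vertex is on a directed cycle iff it belongs to a strongly connected component of size ≥ 2 (or has a self-loop).
The vertices on cycles are {1, 4, 5, 6, 8, 12} — 6 in total.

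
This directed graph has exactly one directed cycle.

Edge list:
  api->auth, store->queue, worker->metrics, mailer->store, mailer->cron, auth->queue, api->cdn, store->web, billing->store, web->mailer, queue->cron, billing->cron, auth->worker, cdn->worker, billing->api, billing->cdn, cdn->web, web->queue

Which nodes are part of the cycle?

web, store, mailer

DFS with gray/black marking from store:
store gray
  web gray
    mailer gray
      cron gray
      cron black
      mailer→store: store is gray → back edge
Back edge closes the cycle store → web → mailer → store; its vertices are {web, store, mailer}.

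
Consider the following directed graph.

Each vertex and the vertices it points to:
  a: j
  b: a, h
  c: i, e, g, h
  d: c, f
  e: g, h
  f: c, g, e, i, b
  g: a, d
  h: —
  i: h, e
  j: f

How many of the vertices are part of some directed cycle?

9

A vertex is on a directed cycle iff it belongs to a strongly connected component of size ≥ 2 (or has a self-loop).
The vertices on cycles are {a, b, c, d, e, f, g, i, j} — 9 in total.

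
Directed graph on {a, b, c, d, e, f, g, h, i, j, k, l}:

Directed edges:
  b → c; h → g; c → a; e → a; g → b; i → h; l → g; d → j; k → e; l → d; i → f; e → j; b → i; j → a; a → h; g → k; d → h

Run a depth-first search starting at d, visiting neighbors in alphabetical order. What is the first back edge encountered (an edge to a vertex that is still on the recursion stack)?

a->h

DFS from d (visiting neighbors in alphabetical order); mark gray on enter, black on exit:
d gray
  h gray
    g gray
      b gray
        c gray
          a gray
            a→h: h is gray → back edge
First back edge: a → h.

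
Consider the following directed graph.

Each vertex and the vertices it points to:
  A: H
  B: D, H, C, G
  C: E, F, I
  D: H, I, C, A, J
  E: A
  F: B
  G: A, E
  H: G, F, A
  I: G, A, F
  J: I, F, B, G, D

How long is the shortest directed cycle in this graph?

For each vertex v, BFS finds the shortest path from v back to v.
The shortest such closed walk is D → J → D, length 2.

2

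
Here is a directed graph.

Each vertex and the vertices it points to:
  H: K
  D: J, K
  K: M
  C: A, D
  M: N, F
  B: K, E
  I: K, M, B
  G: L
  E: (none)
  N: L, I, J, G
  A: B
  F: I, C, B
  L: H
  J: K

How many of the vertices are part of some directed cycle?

A vertex is on a directed cycle iff it belongs to a strongly connected component of size ≥ 2 (or has a self-loop).
The vertices on cycles are {A, B, C, D, F, G, H, I, J, K, L, M, N} — 13 in total.

13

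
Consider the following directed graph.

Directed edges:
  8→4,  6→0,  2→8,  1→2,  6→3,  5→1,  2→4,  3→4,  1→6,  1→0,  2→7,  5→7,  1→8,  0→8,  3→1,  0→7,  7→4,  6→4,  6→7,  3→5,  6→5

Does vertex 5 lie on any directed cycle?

5 is on a cycle iff 5 can reach itself via ≥1 edge.
5 → 1 → 6 → 5 — yes.

Yes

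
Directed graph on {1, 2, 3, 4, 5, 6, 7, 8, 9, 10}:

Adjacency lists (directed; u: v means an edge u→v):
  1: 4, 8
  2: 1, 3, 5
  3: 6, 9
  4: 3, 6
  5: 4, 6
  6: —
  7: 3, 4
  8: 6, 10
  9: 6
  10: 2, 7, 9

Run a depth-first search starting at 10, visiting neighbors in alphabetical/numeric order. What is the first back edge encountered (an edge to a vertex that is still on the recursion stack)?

DFS from 10 (visiting neighbors in alphabetical/numeric order); mark gray on enter, black on exit:
10 gray
  2 gray
    1 gray
      4 gray
        3 gray
          6 gray
          6 black
          9 gray
            9→6: 6 black — skip
          9 black
        3 black
        4→6: 6 black — skip
      4 black
      8 gray
        8→6: 6 black — skip
        8→10: 10 is gray → back edge
First back edge: 8 → 10.

8->10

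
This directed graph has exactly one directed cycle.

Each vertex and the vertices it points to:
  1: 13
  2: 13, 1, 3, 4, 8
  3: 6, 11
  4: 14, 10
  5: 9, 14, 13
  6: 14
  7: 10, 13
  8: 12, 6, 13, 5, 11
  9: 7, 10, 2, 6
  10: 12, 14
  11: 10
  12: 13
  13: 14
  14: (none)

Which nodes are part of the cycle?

DFS with gray/black marking from 9:
9 gray
  7 gray
    10 gray
      12 gray
        13 gray
          14 gray
          14 black
        13 black
      12 black
      10→14: 14 black — skip
    10 black
    7→13: 13 black — skip
  7 black
  9→10: 10 black — skip
  2 gray
    2→13: 13 black — skip
    1 gray
      1→13: 13 black — skip
    1 black
    3 gray
      6 gray
        6→14: 14 black — skip
      6 black
      11 gray
        11→10: 10 black — skip
      11 black
    3 black
    4 gray
      4→14: 14 black — skip
      4→10: 10 black — skip
    4 black
    8 gray
      8→12: 12 black — skip
      8→6: 6 black — skip
      8→13: 13 black — skip
      5 gray
        5→9: 9 is gray → back edge
Back edge closes the cycle 9 → 2 → 8 → 5 → 9; its vertices are {2, 5, 8, 9}.

2, 5, 8, 9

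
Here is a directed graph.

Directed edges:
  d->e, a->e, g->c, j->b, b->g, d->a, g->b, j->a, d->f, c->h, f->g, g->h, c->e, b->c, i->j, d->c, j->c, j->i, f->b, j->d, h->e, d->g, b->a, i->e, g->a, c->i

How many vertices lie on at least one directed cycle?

7

A vertex is on a directed cycle iff it belongs to a strongly connected component of size ≥ 2 (or has a self-loop).
The vertices on cycles are {b, c, d, f, g, i, j} — 7 in total.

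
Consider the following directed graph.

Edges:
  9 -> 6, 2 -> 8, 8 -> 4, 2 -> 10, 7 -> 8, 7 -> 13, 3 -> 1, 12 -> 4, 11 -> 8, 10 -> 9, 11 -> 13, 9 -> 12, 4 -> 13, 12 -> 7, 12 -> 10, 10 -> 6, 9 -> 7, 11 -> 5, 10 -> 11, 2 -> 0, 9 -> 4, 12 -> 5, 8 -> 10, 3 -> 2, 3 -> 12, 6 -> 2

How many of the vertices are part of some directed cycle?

8

A vertex is on a directed cycle iff it belongs to a strongly connected component of size ≥ 2 (or has a self-loop).
The vertices on cycles are {2, 6, 7, 8, 9, 10, 11, 12} — 8 in total.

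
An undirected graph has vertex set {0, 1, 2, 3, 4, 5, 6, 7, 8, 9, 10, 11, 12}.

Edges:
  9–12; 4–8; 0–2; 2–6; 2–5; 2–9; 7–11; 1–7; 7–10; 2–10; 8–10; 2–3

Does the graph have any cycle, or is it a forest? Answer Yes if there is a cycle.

DFS, tracking each vertex's parent; an edge to a visited non-parent vertex closes a cycle.
Start from 11:
visit 11 (parent –)
  visit 7 (parent 11)
    visit 10 (parent 7)
      visit 2 (parent 10)
        visit 6 (parent 2)
          6–2: parent, skip
        2–10: parent, skip
        visit 0 (parent 2)
          0–2: parent, skip
        visit 3 (parent 2)
          3–2: parent, skip
        visit 5 (parent 2)
          5–2: parent, skip
        visit 9 (parent 2)
          visit 12 (parent 9)
            12–9: parent, skip
          9–2: parent, skip
      10–7: parent, skip
      visit 8 (parent 10)
        8–10: parent, skip
        visit 4 (parent 8)
          4–8: parent, skip
    7–11: parent, skip
    visit 1 (parent 7)
      1–7: parent, skip
No non-parent visited neighbor found — the graph is a forest.

No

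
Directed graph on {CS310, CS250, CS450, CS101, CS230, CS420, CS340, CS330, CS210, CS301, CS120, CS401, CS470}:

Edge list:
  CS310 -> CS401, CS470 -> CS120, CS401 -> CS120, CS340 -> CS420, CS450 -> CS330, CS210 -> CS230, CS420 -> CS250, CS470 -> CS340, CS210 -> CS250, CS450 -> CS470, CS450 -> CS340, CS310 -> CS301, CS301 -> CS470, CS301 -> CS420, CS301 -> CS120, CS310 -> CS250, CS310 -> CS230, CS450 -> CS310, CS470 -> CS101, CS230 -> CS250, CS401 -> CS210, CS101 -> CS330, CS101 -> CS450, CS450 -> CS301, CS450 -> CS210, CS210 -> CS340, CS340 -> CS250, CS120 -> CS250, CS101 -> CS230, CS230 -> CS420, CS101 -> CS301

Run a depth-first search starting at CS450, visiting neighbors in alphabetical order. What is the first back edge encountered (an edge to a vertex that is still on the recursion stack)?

DFS from CS450 (visiting neighbors in alphabetical order); mark gray on enter, black on exit:
CS450 gray
  CS210 gray
    CS230 gray
      CS250 gray
      CS250 black
      CS420 gray
        CS420→CS250: CS250 black — skip
      CS420 black
    CS230 black
    CS210→CS250: CS250 black — skip
    CS340 gray
      CS340→CS250: CS250 black — skip
      CS340→CS420: CS420 black — skip
    CS340 black
  CS210 black
  CS301 gray
    CS120 gray
      CS120→CS250: CS250 black — skip
    CS120 black
    CS301→CS420: CS420 black — skip
    CS470 gray
      CS101 gray
        CS101→CS230: CS230 black — skip
        CS101→CS301: CS301 is gray → back edge
First back edge: CS101 → CS301.

CS101->CS301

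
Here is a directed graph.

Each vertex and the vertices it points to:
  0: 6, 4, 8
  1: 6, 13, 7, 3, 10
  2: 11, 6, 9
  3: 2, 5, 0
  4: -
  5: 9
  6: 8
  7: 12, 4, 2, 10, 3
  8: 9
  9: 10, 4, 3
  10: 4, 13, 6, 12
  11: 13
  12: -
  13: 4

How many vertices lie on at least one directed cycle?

A vertex is on a directed cycle iff it belongs to a strongly connected component of size ≥ 2 (or has a self-loop).
The vertices on cycles are {0, 2, 3, 5, 6, 8, 9, 10} — 8 in total.

8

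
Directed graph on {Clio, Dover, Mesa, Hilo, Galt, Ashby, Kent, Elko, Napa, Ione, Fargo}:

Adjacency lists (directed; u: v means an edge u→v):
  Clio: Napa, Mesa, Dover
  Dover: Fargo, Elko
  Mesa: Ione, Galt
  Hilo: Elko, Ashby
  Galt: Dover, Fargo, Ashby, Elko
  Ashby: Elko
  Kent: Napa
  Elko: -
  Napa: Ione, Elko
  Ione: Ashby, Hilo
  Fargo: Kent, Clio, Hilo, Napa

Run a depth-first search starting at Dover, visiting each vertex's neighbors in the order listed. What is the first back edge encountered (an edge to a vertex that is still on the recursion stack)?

Galt→Dover

DFS from Dover (visiting each vertex's neighbors in the order listed); mark gray on enter, black on exit:
Dover gray
  Fargo gray
    Kent gray
      Napa gray
        Ione gray
          Ashby gray
            Elko gray
            Elko black
          Ashby black
          Hilo gray
            Hilo→Elko: Elko black — skip
            Hilo→Ashby: Ashby black — skip
          Hilo black
        Ione black
        Napa→Elko: Elko black — skip
      Napa black
    Kent black
    Clio gray
      Clio→Napa: Napa black — skip
      Mesa gray
        Mesa→Ione: Ione black — skip
        Galt gray
          Galt→Dover: Dover is gray → back edge
First back edge: Galt → Dover.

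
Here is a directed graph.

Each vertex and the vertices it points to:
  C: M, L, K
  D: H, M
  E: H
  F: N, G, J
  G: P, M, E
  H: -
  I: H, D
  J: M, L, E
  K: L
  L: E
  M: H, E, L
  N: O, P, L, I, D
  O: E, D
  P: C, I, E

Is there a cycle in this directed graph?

No

DFS with white/gray/black marking, starting from I:
I gray
  H gray
  H black
  D gray
    D→H: H black — skip
    M gray
      M→H: H black — skip
      E gray
        E→H: H black — skip
      E black
      L gray
        L→E: E black — skip
      L black
    M black
  D black
I black
C gray
  C→M: M black — skip
  C→L: L black — skip
  K gray
    K→L: L black — skip
  K black
C black
F gray
  N gray
    O gray
      O→E: E black — skip
      O→D: D black — skip
    O black
    P gray
      P→C: C black — skip
      P→I: I black — skip
      P→E: E black — skip
    P black
    N→L: L black — skip
    N→I: I black — skip
    N→D: D black — skip
  N black
  G gray
    G→P: P black — skip
    G→M: M black — skip
    G→E: E black — skip
  G black
  J gray
    J→M: M black — skip
    J→L: L black — skip
    J→E: E black — skip
  J black
F black
Every edge goes to a white or black vertex — no back edge, so the graph is acyclic.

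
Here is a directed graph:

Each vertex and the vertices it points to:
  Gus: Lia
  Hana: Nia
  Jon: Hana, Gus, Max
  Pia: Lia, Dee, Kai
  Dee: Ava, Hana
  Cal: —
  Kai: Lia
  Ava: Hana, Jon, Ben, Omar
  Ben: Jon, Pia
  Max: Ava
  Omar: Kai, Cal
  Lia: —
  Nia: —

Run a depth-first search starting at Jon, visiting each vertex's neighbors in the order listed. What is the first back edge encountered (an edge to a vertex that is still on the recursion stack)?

Ava->Jon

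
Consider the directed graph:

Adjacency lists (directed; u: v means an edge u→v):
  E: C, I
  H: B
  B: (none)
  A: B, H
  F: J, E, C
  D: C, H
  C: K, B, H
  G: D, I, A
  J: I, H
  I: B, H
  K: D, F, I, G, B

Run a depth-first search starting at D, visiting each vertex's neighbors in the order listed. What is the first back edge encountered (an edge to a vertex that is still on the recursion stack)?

K→D

DFS from D (visiting each vertex's neighbors in the order listed); mark gray on enter, black on exit:
D gray
  C gray
    K gray
      K→D: D is gray → back edge
First back edge: K → D.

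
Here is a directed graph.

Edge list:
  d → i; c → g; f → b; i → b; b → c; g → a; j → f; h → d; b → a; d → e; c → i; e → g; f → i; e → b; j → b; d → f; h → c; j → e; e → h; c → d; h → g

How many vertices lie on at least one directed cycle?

7

A vertex is on a directed cycle iff it belongs to a strongly connected component of size ≥ 2 (or has a self-loop).
The vertices on cycles are {b, c, d, e, f, h, i} — 7 in total.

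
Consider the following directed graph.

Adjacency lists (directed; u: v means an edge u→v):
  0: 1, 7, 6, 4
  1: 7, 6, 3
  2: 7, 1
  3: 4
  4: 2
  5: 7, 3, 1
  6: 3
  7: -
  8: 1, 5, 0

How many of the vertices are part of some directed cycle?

5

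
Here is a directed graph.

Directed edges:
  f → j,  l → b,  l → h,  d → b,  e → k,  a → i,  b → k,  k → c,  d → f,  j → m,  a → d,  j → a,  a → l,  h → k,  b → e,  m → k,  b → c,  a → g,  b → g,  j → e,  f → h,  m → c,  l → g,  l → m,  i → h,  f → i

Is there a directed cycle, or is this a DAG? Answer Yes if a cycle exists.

Yes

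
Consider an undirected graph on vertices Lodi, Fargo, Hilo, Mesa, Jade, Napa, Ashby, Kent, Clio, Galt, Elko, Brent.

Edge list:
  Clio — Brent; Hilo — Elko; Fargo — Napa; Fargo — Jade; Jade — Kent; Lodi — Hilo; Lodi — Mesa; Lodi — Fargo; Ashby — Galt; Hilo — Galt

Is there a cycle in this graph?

DFS, tracking each vertex's parent; an edge to a visited non-parent vertex closes a cycle.
Start from Napa:
visit Napa (parent –)
  visit Fargo (parent Napa)
    Fargo–Napa: parent, skip
    visit Jade (parent Fargo)
      Jade–Fargo: parent, skip
      visit Kent (parent Jade)
        Kent–Jade: parent, skip
    visit Lodi (parent Fargo)
      visit Mesa (parent Lodi)
        Mesa–Lodi: parent, skip
      Lodi–Fargo: parent, skip
      visit Hilo (parent Lodi)
        visit Galt (parent Hilo)
          Galt–Hilo: parent, skip
          visit Ashby (parent Galt)
            Ashby–Galt: parent, skip
        visit Elko (parent Hilo)
          Elko–Hilo: parent, skip
        Hilo–Lodi: parent, skip
visit Clio (parent –)
  visit Brent (parent Clio)
    Brent–Clio: parent, skip
No non-parent visited neighbor found — the graph is a forest.

No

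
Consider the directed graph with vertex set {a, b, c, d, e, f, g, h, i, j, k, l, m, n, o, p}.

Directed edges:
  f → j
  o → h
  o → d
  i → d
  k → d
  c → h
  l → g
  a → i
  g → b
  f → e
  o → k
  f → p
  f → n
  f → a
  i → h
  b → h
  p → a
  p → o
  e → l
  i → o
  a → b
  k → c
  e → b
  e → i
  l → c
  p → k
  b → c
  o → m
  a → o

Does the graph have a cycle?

DFS with white/gray/black marking, starting from b:
b gray
  c gray
    h gray
    h black
  c black
  b→h: h black — skip
b black
a gray
  a→b: b black — skip
  i gray
    o gray
      m gray
      m black
      o→h: h black — skip
      k gray
        k→c: c black — skip
        d gray
        d black
      k black
      o→d: d black — skip
    o black
    i→h: h black — skip
    i→d: d black — skip
  i black
  a→o: o black — skip
a black
e gray
  l gray
    g gray
      g→b: b black — skip
    g black
    l→c: c black — skip
  l black
  e→b: b black — skip
  e→i: i black — skip
e black
f gray
  f→a: a black — skip
  p gray
    p→o: o black — skip
    p→k: k black — skip
    p→a: a black — skip
  p black
  n gray
  n black
  j gray
  j black
  f→e: e black — skip
f black
Every edge goes to a white or black vertex — no back edge, so the graph is acyclic.

No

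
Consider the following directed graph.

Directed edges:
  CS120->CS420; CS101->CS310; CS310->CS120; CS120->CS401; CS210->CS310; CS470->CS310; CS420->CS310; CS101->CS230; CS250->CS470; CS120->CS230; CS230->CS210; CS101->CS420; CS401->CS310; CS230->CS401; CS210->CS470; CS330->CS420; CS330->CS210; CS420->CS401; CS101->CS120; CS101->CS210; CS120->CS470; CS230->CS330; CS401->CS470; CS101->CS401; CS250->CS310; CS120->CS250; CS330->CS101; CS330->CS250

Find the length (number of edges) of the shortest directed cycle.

For each vertex v, BFS finds the shortest path from v back to v.
The shortest such closed walk is CS101 → CS230 → CS330 → CS101, length 3.

3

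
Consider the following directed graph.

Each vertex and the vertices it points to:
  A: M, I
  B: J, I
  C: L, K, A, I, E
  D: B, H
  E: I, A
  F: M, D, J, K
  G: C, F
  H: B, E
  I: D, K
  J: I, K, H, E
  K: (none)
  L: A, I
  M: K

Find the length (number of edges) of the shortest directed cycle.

For each vertex v, BFS finds the shortest path from v back to v.
The shortest such closed walk is D → B → I → D, length 3.

3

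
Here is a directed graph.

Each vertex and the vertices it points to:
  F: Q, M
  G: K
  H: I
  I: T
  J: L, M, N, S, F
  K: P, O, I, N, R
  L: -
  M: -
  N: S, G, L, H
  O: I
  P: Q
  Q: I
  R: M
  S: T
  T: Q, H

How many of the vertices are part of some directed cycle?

A vertex is on a directed cycle iff it belongs to a strongly connected component of size ≥ 2 (or has a self-loop).
The vertices on cycles are {G, H, I, K, N, Q, T} — 7 in total.

7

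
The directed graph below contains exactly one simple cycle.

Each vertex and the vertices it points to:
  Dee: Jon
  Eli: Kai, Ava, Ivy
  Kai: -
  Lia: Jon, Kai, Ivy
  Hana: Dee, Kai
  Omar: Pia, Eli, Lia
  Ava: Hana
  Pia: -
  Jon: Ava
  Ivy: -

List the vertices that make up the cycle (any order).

Ava, Dee, Jon, Hana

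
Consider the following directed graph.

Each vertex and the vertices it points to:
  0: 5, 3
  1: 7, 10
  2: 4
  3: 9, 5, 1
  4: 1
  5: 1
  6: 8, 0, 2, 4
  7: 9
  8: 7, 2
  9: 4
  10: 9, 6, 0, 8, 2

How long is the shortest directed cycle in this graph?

4

For each vertex v, BFS finds the shortest path from v back to v.
The shortest such closed walk is 10 → 9 → 4 → 1 → 10, length 4.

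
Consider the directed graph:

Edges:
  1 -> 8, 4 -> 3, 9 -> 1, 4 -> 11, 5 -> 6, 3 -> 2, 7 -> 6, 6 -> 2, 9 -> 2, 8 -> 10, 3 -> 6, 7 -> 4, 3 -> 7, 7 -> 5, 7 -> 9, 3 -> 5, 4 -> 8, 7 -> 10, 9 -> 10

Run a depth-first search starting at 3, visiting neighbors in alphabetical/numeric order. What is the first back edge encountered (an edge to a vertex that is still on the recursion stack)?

DFS from 3 (visiting neighbors in alphabetical/numeric order); mark gray on enter, black on exit:
3 gray
  2 gray
  2 black
  5 gray
    6 gray
      6→2: 2 black — skip
    6 black
  5 black
  3→6: 6 black — skip
  7 gray
    4 gray
      4→3: 3 is gray → back edge
First back edge: 4 → 3.

4→3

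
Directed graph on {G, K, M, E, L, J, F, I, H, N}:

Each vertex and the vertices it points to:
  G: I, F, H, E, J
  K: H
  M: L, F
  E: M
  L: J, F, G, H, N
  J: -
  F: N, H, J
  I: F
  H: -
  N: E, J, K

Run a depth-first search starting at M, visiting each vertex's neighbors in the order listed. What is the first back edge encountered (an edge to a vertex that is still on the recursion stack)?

E→M

DFS from M (visiting each vertex's neighbors in the order listed); mark gray on enter, black on exit:
M gray
  L gray
    J gray
    J black
    F gray
      N gray
        E gray
          E→M: M is gray → back edge
First back edge: E → M.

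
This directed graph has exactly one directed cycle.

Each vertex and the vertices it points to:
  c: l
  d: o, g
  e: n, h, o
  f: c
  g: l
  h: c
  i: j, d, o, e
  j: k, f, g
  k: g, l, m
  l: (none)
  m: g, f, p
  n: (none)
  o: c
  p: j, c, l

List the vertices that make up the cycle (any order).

j, k, m, p

DFS with gray/black marking from j:
j gray
  k gray
    g gray
      l gray
      l black
    g black
    k→l: l black — skip
    m gray
      m→g: g black — skip
      f gray
        c gray
          c→l: l black — skip
        c black
      f black
      p gray
        p→j: j is gray → back edge
Back edge closes the cycle j → k → m → p → j; its vertices are {j, k, m, p}.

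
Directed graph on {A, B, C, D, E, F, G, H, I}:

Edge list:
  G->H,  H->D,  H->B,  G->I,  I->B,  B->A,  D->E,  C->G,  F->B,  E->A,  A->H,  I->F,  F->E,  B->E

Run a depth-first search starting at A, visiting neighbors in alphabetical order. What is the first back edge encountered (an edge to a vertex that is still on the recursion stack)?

B→A

DFS from A (visiting neighbors in alphabetical order); mark gray on enter, black on exit:
A gray
  H gray
    B gray
      B→A: A is gray → back edge
First back edge: B → A.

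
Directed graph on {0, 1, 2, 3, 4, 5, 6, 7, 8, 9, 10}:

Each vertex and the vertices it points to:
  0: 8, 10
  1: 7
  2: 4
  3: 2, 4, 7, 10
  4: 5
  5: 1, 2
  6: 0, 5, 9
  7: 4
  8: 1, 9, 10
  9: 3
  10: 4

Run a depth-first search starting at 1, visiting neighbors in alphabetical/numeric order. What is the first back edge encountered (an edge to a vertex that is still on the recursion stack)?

DFS from 1 (visiting neighbors in alphabetical/numeric order); mark gray on enter, black on exit:
1 gray
  7 gray
    4 gray
      5 gray
        5→1: 1 is gray → back edge
First back edge: 5 → 1.

5->1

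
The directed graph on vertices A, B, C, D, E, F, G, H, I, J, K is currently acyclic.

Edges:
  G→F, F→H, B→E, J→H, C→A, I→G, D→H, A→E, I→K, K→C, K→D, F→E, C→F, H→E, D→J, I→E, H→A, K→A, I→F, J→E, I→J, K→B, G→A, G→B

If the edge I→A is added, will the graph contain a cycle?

No

Adding I→A creates a cycle iff A can already reach I.
Explore from A: no path reaches I. The graph stays acyclic.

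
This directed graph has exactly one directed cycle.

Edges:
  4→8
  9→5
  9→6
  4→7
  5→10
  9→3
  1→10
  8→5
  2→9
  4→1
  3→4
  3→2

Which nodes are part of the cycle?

DFS with gray/black marking from 3:
3 gray
  4 gray
    7 gray
    7 black
    1 gray
      10 gray
      10 black
    1 black
    8 gray
      5 gray
        5→10: 10 black — skip
      5 black
    8 black
  4 black
  2 gray
    9 gray
      9→3: 3 is gray → back edge
Back edge closes the cycle 3 → 2 → 9 → 3; its vertices are {2, 3, 9}.

2, 3, 9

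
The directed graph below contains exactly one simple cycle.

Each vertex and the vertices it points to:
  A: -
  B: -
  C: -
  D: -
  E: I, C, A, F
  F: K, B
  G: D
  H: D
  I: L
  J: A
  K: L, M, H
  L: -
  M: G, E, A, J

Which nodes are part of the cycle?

DFS with gray/black marking from F:
F gray
  K gray
    L gray
    L black
    M gray
      G gray
        D gray
        D black
      G black
      E gray
        I gray
          I→L: L black — skip
        I black
        C gray
        C black
        A gray
        A black
        E→F: F is gray → back edge
Back edge closes the cycle F → K → M → E → F; its vertices are {E, F, K, M}.

E, F, K, M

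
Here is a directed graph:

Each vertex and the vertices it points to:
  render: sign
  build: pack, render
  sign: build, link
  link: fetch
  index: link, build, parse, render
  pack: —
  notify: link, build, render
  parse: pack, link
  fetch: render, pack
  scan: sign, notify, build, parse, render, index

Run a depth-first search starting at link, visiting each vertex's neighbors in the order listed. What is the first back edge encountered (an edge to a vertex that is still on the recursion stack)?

DFS from link (visiting each vertex's neighbors in the order listed); mark gray on enter, black on exit:
link gray
  fetch gray
    render gray
      sign gray
        build gray
          pack gray
          pack black
          build→render: render is gray → back edge
First back edge: build → render.

build→render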